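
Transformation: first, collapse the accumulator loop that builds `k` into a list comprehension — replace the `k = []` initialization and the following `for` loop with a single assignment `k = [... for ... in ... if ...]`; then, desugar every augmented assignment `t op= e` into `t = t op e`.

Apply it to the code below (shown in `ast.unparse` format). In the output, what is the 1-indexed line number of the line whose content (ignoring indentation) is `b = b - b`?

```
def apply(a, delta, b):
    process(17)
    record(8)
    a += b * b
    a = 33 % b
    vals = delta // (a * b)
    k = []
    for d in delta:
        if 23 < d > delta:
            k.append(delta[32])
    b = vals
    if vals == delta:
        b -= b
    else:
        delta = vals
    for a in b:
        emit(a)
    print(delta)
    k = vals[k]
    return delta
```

Transformed code:
def apply(a, delta, b):
    process(17)
    record(8)
    a = a + b * b
    a = 33 % b
    vals = delta // (a * b)
    k = [delta[32] for d in delta if 23 < d > delta]
    b = vals
    if vals == delta:
        b = b - b
    else:
        delta = vals
    for a in b:
        emit(a)
    print(delta)
    k = vals[k]
    return delta

10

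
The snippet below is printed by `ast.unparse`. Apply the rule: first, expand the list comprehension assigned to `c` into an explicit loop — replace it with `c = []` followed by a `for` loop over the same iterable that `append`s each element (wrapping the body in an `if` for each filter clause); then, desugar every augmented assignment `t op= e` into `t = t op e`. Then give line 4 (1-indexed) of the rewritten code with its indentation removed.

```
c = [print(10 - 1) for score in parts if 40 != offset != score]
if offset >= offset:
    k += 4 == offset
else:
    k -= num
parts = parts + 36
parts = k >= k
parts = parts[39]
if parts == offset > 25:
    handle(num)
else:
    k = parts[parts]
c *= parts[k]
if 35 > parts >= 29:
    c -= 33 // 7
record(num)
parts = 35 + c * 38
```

Transformed code:
c = []
for score in parts:
    if 40 != offset != score:
        c.append(print(10 - 1))
if offset >= offset:
    k = k + (4 == offset)
else:
    k = k - num
parts = parts + 36
parts = k >= k
parts = parts[39]
if parts == offset > 25:
    handle(num)
else:
    k = parts[parts]
c = c * parts[k]
if 35 > parts >= 29:
    c = c - 33 // 7
record(num)
parts = 35 + c * 38

c.append(print(10 - 1))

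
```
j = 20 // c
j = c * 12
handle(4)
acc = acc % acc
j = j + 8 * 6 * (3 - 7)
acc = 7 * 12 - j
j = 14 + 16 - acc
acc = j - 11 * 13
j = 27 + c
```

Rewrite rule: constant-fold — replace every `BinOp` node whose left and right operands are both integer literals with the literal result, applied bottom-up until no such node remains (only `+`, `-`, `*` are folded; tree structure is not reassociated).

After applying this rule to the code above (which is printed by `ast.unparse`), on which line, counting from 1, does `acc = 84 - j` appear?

6

Transformed code:
j = 20 // c
j = c * 12
handle(4)
acc = acc % acc
j = j + -192
acc = 84 - j
j = 30 - acc
acc = j - 143
j = 27 + c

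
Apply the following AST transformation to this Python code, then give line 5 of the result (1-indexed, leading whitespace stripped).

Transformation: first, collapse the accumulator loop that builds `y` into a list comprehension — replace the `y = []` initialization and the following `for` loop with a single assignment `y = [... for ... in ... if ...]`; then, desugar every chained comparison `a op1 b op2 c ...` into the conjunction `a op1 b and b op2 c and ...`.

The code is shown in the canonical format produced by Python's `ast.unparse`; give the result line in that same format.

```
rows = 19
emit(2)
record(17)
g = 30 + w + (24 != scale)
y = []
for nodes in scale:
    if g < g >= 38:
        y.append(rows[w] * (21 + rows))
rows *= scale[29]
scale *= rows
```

y = [rows[w] * (21 + rows) for nodes in scale if g < g and g >= 38]

Transformed code:
rows = 19
emit(2)
record(17)
g = 30 + w + (24 != scale)
y = [rows[w] * (21 + rows) for nodes in scale if g < g and g >= 38]
rows *= scale[29]
scale *= rows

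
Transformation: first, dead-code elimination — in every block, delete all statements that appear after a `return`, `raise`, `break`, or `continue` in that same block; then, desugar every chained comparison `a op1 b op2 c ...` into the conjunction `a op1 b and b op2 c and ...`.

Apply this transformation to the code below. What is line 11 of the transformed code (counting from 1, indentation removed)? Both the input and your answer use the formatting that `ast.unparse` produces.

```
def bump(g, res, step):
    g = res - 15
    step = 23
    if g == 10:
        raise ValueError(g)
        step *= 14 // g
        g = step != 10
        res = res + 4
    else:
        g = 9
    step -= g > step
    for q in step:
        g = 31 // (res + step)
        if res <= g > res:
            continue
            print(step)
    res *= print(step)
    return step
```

Transformed code:
def bump(g, res, step):
    g = res - 15
    step = 23
    if g == 10:
        raise ValueError(g)
    else:
        g = 9
    step -= g > step
    for q in step:
        g = 31 // (res + step)
        if res <= g and g > res:
            continue
    res *= print(step)
    return step

if res <= g and g > res:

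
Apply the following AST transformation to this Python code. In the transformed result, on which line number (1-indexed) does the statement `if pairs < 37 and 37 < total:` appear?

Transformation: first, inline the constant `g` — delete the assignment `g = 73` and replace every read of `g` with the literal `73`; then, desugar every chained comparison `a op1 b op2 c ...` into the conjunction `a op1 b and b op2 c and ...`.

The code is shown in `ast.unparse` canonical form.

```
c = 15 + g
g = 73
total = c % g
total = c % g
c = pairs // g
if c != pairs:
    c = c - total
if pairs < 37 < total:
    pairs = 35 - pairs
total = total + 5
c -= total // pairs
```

7

Transformed code:
c = 15 + 73
total = c % 73
total = c % 73
c = pairs // 73
if c != pairs:
    c = c - total
if pairs < 37 and 37 < total:
    pairs = 35 - pairs
total = total + 5
c -= total // pairs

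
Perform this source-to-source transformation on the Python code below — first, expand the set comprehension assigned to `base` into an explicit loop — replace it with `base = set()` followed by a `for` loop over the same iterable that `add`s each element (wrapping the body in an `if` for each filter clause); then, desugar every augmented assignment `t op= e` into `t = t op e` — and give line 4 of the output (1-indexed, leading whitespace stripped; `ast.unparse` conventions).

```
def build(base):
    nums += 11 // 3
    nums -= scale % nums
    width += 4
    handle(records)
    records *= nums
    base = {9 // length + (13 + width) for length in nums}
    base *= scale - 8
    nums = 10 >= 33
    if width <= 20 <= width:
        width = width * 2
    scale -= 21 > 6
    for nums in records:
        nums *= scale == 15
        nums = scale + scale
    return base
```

Transformed code:
def build(base):
    nums = nums + 11 // 3
    nums = nums - scale % nums
    width = width + 4
    handle(records)
    records = records * nums
    base = set()
    for length in nums:
        base.add(9 // length + (13 + width))
    base = base * (scale - 8)
    nums = 10 >= 33
    if width <= 20 <= width:
        width = width * 2
    scale = scale - (21 > 6)
    for nums in records:
        nums = nums * (scale == 15)
        nums = scale + scale
    return base

width = width + 4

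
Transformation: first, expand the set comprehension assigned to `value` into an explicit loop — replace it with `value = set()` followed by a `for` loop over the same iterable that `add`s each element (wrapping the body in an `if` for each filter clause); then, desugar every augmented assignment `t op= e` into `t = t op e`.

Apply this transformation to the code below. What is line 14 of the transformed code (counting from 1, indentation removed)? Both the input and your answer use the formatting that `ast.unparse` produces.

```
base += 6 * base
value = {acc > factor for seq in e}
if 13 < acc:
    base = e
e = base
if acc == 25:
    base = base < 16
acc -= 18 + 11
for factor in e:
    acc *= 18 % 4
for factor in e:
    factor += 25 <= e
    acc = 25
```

factor = factor + (25 <= e)

Transformed code:
base = base + 6 * base
value = set()
for seq in e:
    value.add(acc > factor)
if 13 < acc:
    base = e
e = base
if acc == 25:
    base = base < 16
acc = acc - (18 + 11)
for factor in e:
    acc = acc * (18 % 4)
for factor in e:
    factor = factor + (25 <= e)
    acc = 25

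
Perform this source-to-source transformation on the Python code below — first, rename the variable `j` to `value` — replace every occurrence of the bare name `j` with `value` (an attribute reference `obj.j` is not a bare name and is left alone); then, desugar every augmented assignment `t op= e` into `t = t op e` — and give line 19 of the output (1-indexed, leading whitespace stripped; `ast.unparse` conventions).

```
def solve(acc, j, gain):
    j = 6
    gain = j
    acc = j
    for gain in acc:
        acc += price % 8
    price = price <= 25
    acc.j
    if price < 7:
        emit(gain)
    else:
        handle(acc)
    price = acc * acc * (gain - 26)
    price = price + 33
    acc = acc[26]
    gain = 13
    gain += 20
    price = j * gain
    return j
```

return value

Transformed code:
def solve(acc, value, gain):
    value = 6
    gain = value
    acc = value
    for gain in acc:
        acc = acc + price % 8
    price = price <= 25
    acc.j
    if price < 7:
        emit(gain)
    else:
        handle(acc)
    price = acc * acc * (gain - 26)
    price = price + 33
    acc = acc[26]
    gain = 13
    gain = gain + 20
    price = value * gain
    return value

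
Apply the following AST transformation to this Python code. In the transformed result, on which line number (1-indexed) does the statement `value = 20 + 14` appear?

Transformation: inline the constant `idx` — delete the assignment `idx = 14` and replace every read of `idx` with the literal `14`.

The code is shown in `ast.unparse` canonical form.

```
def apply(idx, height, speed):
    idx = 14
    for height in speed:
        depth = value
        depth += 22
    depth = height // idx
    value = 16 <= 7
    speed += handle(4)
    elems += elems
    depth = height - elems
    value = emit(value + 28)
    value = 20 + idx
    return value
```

11

Transformed code:
def apply(idx, height, speed):
    for height in speed:
        depth = value
        depth += 22
    depth = height // 14
    value = 16 <= 7
    speed += handle(4)
    elems += elems
    depth = height - elems
    value = emit(value + 28)
    value = 20 + 14
    return value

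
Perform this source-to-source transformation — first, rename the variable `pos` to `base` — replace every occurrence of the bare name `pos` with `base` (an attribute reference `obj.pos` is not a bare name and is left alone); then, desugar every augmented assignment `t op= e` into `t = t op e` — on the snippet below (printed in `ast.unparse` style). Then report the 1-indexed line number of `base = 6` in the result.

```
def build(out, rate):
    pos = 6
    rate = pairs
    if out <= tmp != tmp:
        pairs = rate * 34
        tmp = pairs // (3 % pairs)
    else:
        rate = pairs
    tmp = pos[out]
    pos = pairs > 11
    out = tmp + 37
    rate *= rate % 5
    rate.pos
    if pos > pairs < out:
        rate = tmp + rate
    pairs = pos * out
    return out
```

2

Transformed code:
def build(out, rate):
    base = 6
    rate = pairs
    if out <= tmp != tmp:
        pairs = rate * 34
        tmp = pairs // (3 % pairs)
    else:
        rate = pairs
    tmp = base[out]
    base = pairs > 11
    out = tmp + 37
    rate = rate * (rate % 5)
    rate.pos
    if base > pairs < out:
        rate = tmp + rate
    pairs = base * out
    return out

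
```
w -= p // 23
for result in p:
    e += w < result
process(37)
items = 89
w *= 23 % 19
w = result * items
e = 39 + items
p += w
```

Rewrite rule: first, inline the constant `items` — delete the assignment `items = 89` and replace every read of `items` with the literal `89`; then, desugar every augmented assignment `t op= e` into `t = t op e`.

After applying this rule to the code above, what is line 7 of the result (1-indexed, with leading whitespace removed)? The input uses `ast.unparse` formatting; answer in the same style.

Transformed code:
w = w - p // 23
for result in p:
    e = e + (w < result)
process(37)
w = w * (23 % 19)
w = result * 89
e = 39 + 89
p = p + w

e = 39 + 89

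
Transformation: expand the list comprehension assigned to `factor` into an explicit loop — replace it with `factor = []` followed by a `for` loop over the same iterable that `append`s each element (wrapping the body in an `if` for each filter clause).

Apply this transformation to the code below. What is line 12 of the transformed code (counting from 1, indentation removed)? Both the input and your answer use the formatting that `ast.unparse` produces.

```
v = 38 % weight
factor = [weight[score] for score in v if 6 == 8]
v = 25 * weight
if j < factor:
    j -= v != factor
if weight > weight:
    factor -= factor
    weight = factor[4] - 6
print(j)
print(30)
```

print(j)

Transformed code:
v = 38 % weight
factor = []
for score in v:
    if 6 == 8:
        factor.append(weight[score])
v = 25 * weight
if j < factor:
    j -= v != factor
if weight > weight:
    factor -= factor
    weight = factor[4] - 6
print(j)
print(30)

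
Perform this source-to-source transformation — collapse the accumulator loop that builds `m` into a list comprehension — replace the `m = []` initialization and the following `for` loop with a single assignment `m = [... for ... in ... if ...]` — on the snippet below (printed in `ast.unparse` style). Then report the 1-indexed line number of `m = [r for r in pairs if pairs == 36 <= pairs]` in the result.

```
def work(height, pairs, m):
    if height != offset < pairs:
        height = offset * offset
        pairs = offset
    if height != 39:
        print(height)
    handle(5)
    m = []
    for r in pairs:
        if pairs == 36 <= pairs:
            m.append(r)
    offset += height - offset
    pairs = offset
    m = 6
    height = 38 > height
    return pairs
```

Transformed code:
def work(height, pairs, m):
    if height != offset < pairs:
        height = offset * offset
        pairs = offset
    if height != 39:
        print(height)
    handle(5)
    m = [r for r in pairs if pairs == 36 <= pairs]
    offset += height - offset
    pairs = offset
    m = 6
    height = 38 > height
    return pairs

8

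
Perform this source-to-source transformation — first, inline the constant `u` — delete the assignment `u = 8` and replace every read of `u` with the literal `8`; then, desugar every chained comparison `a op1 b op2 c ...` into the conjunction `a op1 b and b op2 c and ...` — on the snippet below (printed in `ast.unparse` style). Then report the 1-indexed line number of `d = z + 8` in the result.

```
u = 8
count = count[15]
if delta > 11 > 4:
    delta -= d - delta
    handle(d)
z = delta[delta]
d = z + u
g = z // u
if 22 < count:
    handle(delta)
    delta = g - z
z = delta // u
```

6

Transformed code:
count = count[15]
if delta > 11 and 11 > 4:
    delta -= d - delta
    handle(d)
z = delta[delta]
d = z + 8
g = z // 8
if 22 < count:
    handle(delta)
    delta = g - z
z = delta // 8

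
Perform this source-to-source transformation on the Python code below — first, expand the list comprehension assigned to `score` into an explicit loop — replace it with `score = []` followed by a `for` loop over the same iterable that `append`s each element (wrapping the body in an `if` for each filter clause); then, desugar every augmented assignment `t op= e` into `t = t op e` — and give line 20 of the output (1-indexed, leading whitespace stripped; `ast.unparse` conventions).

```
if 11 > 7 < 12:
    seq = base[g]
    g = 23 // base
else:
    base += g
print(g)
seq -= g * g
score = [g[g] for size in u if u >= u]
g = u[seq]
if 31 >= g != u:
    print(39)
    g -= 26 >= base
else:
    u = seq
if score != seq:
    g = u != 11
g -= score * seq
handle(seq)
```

Transformed code:
if 11 > 7 < 12:
    seq = base[g]
    g = 23 // base
else:
    base = base + g
print(g)
seq = seq - g * g
score = []
for size in u:
    if u >= u:
        score.append(g[g])
g = u[seq]
if 31 >= g != u:
    print(39)
    g = g - (26 >= base)
else:
    u = seq
if score != seq:
    g = u != 11
g = g - score * seq
handle(seq)

g = g - score * seq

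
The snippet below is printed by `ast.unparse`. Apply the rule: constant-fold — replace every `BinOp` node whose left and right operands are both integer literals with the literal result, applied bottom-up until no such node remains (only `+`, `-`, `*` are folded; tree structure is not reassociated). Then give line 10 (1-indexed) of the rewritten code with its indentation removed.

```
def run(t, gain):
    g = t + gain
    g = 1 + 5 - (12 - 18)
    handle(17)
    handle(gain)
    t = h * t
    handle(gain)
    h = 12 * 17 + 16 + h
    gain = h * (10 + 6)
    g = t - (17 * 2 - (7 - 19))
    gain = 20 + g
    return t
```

g = t - 46

Transformed code:
def run(t, gain):
    g = t + gain
    g = 12
    handle(17)
    handle(gain)
    t = h * t
    handle(gain)
    h = 220 + h
    gain = h * 16
    g = t - 46
    gain = 20 + g
    return t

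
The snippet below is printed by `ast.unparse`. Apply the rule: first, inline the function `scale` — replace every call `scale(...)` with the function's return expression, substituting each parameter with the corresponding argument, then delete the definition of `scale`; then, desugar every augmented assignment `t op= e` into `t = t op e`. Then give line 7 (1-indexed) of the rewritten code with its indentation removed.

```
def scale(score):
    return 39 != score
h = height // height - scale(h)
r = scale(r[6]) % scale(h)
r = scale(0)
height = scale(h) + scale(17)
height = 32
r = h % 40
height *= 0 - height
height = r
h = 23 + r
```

height = height * (0 - height)

Transformed code:
h = height // height - (39 != h)
r = (39 != r[6]) % (39 != h)
r = 39 != 0
height = (39 != h) + (39 != 17)
height = 32
r = h % 40
height = height * (0 - height)
height = r
h = 23 + r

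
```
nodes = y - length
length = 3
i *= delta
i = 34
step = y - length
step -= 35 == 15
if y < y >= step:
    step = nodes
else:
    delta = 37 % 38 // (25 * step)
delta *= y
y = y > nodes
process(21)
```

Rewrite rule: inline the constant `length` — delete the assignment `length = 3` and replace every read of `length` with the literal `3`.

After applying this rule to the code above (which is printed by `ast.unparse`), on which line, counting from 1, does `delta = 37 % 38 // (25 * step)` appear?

9

Transformed code:
nodes = y - 3
i *= delta
i = 34
step = y - 3
step -= 35 == 15
if y < y >= step:
    step = nodes
else:
    delta = 37 % 38 // (25 * step)
delta *= y
y = y > nodes
process(21)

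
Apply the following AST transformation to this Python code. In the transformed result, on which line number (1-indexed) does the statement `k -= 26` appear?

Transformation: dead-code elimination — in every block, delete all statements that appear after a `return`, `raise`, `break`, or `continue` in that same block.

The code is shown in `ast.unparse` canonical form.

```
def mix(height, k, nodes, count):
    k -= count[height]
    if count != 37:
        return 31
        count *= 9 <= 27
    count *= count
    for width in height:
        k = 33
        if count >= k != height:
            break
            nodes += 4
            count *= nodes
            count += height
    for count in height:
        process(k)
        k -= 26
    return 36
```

Transformed code:
def mix(height, k, nodes, count):
    k -= count[height]
    if count != 37:
        return 31
    count *= count
    for width in height:
        k = 33
        if count >= k != height:
            break
    for count in height:
        process(k)
        k -= 26
    return 36

12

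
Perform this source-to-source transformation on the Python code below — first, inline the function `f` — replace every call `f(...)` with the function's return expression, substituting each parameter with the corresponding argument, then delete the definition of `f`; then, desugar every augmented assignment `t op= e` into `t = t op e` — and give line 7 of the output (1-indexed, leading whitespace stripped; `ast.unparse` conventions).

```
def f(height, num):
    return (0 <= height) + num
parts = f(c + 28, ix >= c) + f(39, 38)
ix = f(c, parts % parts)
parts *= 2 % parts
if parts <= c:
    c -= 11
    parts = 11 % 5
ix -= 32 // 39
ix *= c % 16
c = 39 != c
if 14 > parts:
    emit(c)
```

ix = ix - 32 // 39

Transformed code:
parts = (0 <= c + 28) + (ix >= c) + ((0 <= 39) + 38)
ix = (0 <= c) + parts % parts
parts = parts * (2 % parts)
if parts <= c:
    c = c - 11
    parts = 11 % 5
ix = ix - 32 // 39
ix = ix * (c % 16)
c = 39 != c
if 14 > parts:
    emit(c)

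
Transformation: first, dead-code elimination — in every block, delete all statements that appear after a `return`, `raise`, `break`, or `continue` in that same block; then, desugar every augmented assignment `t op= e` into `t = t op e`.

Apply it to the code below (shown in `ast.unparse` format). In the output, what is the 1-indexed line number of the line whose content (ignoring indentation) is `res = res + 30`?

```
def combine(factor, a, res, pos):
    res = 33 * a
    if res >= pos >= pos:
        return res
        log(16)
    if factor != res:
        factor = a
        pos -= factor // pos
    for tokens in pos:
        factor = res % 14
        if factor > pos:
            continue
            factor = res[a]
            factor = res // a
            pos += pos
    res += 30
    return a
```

12

Transformed code:
def combine(factor, a, res, pos):
    res = 33 * a
    if res >= pos >= pos:
        return res
    if factor != res:
        factor = a
        pos = pos - factor // pos
    for tokens in pos:
        factor = res % 14
        if factor > pos:
            continue
    res = res + 30
    return a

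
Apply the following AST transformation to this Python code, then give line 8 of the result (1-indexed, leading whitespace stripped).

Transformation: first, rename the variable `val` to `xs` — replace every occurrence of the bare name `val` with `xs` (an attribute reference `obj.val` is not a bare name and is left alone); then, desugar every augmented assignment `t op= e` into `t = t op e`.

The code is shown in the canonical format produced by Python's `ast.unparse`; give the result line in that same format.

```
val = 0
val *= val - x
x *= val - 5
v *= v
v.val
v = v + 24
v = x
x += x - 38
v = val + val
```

Transformed code:
xs = 0
xs = xs * (xs - x)
x = x * (xs - 5)
v = v * v
v.val
v = v + 24
v = x
x = x + (x - 38)
v = xs + xs

x = x + (x - 38)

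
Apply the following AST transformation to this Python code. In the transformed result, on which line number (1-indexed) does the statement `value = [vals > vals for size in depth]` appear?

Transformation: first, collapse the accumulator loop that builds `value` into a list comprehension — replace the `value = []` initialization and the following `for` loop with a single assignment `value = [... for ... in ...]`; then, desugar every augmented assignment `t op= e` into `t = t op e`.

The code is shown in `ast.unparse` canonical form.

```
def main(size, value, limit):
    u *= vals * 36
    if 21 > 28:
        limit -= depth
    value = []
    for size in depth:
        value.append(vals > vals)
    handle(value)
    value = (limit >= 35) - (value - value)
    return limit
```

Transformed code:
def main(size, value, limit):
    u = u * (vals * 36)
    if 21 > 28:
        limit = limit - depth
    value = [vals > vals for size in depth]
    handle(value)
    value = (limit >= 35) - (value - value)
    return limit

5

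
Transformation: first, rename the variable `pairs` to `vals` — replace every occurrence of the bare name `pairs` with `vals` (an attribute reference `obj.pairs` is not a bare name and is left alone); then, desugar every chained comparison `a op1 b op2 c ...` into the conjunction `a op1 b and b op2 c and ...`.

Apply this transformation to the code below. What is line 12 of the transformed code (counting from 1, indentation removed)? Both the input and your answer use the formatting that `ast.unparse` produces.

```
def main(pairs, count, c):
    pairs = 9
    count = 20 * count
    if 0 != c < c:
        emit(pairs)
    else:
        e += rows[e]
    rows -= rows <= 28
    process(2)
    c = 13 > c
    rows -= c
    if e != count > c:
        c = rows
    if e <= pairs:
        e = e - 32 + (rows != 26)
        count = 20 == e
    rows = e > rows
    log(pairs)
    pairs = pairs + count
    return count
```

if e != count and count > c:

Transformed code:
def main(vals, count, c):
    vals = 9
    count = 20 * count
    if 0 != c and c < c:
        emit(vals)
    else:
        e += rows[e]
    rows -= rows <= 28
    process(2)
    c = 13 > c
    rows -= c
    if e != count and count > c:
        c = rows
    if e <= vals:
        e = e - 32 + (rows != 26)
        count = 20 == e
    rows = e > rows
    log(vals)
    vals = vals + count
    return count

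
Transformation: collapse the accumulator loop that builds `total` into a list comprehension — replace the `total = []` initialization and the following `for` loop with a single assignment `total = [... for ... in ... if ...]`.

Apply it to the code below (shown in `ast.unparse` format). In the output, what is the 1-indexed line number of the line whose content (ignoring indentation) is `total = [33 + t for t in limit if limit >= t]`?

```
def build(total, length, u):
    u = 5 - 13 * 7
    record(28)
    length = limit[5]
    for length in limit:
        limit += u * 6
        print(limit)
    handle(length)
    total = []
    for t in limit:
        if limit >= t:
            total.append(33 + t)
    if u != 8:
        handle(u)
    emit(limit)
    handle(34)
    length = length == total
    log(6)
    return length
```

Transformed code:
def build(total, length, u):
    u = 5 - 13 * 7
    record(28)
    length = limit[5]
    for length in limit:
        limit += u * 6
        print(limit)
    handle(length)
    total = [33 + t for t in limit if limit >= t]
    if u != 8:
        handle(u)
    emit(limit)
    handle(34)
    length = length == total
    log(6)
    return length

9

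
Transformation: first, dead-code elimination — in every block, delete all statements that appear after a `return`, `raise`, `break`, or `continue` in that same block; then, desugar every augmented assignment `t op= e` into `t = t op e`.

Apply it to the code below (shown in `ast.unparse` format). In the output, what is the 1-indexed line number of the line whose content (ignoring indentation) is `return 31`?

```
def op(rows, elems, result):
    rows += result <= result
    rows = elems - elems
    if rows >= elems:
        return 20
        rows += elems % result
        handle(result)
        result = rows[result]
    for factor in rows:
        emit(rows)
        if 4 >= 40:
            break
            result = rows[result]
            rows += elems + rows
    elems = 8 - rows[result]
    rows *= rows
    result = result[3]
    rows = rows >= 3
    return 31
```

Transformed code:
def op(rows, elems, result):
    rows = rows + (result <= result)
    rows = elems - elems
    if rows >= elems:
        return 20
    for factor in rows:
        emit(rows)
        if 4 >= 40:
            break
    elems = 8 - rows[result]
    rows = rows * rows
    result = result[3]
    rows = rows >= 3
    return 31

14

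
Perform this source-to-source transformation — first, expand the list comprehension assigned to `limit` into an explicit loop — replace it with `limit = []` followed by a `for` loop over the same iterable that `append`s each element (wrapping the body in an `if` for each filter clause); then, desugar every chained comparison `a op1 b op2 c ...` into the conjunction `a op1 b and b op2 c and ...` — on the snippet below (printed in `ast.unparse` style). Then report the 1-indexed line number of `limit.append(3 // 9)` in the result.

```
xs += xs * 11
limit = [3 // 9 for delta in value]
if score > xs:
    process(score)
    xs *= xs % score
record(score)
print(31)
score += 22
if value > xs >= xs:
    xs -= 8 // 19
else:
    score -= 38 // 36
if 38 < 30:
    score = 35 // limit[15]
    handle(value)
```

4

Transformed code:
xs += xs * 11
limit = []
for delta in value:
    limit.append(3 // 9)
if score > xs:
    process(score)
    xs *= xs % score
record(score)
print(31)
score += 22
if value > xs and xs >= xs:
    xs -= 8 // 19
else:
    score -= 38 // 36
if 38 < 30:
    score = 35 // limit[15]
    handle(value)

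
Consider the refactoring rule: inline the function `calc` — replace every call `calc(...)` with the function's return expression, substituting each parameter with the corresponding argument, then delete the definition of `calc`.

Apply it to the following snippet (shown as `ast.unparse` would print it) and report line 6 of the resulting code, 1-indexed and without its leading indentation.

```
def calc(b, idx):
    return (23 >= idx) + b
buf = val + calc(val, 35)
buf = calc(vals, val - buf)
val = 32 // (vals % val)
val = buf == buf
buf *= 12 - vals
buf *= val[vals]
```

Transformed code:
buf = val + ((23 >= 35) + val)
buf = (23 >= val - buf) + vals
val = 32 // (vals % val)
val = buf == buf
buf *= 12 - vals
buf *= val[vals]

buf *= val[vals]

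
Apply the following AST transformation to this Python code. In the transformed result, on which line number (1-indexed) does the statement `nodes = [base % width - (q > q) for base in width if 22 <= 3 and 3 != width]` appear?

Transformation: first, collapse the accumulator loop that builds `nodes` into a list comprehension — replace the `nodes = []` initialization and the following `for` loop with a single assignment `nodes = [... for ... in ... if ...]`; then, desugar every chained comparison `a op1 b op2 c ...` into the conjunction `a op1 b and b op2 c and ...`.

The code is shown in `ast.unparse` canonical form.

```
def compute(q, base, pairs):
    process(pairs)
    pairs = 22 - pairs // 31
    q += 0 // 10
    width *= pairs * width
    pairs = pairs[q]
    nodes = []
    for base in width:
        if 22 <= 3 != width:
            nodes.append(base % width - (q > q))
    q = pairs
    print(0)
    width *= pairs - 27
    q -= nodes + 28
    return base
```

Transformed code:
def compute(q, base, pairs):
    process(pairs)
    pairs = 22 - pairs // 31
    q += 0 // 10
    width *= pairs * width
    pairs = pairs[q]
    nodes = [base % width - (q > q) for base in width if 22 <= 3 and 3 != width]
    q = pairs
    print(0)
    width *= pairs - 27
    q -= nodes + 28
    return base

7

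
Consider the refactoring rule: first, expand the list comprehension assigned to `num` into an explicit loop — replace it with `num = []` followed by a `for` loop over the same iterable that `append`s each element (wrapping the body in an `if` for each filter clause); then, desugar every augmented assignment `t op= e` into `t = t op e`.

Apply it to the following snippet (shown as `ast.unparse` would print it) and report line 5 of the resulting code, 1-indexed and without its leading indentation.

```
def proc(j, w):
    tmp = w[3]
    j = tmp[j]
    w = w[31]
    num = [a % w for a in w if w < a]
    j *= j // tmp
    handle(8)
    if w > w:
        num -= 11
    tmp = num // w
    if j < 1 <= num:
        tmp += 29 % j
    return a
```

num = []

Transformed code:
def proc(j, w):
    tmp = w[3]
    j = tmp[j]
    w = w[31]
    num = []
    for a in w:
        if w < a:
            num.append(a % w)
    j = j * (j // tmp)
    handle(8)
    if w > w:
        num = num - 11
    tmp = num // w
    if j < 1 <= num:
        tmp = tmp + 29 % j
    return a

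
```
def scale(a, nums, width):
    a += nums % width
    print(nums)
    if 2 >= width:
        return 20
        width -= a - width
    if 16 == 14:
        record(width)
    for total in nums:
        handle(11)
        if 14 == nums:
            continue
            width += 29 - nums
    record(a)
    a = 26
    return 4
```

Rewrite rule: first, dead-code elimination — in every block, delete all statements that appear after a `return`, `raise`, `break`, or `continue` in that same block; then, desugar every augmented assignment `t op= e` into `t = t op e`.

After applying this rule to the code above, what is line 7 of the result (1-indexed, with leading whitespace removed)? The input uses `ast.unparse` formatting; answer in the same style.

record(width)

Transformed code:
def scale(a, nums, width):
    a = a + nums % width
    print(nums)
    if 2 >= width:
        return 20
    if 16 == 14:
        record(width)
    for total in nums:
        handle(11)
        if 14 == nums:
            continue
    record(a)
    a = 26
    return 4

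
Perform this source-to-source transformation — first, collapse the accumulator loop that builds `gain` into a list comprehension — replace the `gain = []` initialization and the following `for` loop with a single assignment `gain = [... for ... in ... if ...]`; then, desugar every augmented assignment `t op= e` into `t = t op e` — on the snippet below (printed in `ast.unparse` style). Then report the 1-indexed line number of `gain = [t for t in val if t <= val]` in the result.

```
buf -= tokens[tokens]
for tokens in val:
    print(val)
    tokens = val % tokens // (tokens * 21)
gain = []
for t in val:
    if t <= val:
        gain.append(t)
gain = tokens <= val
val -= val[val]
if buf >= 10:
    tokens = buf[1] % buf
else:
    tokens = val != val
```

5

Transformed code:
buf = buf - tokens[tokens]
for tokens in val:
    print(val)
    tokens = val % tokens // (tokens * 21)
gain = [t for t in val if t <= val]
gain = tokens <= val
val = val - val[val]
if buf >= 10:
    tokens = buf[1] % buf
else:
    tokens = val != val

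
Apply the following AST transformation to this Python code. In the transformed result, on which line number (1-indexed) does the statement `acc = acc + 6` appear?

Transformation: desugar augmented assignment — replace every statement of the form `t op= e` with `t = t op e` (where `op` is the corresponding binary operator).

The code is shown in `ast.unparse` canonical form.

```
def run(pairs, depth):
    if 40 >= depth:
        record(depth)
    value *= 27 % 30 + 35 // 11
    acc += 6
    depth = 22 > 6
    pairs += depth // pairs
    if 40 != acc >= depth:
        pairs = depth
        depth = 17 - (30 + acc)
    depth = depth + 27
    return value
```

Transformed code:
def run(pairs, depth):
    if 40 >= depth:
        record(depth)
    value = value * (27 % 30 + 35 // 11)
    acc = acc + 6
    depth = 22 > 6
    pairs = pairs + depth // pairs
    if 40 != acc >= depth:
        pairs = depth
        depth = 17 - (30 + acc)
    depth = depth + 27
    return value

5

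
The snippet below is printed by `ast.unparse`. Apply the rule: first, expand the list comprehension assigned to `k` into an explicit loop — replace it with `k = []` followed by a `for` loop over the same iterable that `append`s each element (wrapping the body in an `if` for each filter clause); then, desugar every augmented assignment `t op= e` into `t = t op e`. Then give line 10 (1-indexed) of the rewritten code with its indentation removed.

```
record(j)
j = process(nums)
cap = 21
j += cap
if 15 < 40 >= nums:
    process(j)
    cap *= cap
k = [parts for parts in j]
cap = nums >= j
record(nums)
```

Transformed code:
record(j)
j = process(nums)
cap = 21
j = j + cap
if 15 < 40 >= nums:
    process(j)
    cap = cap * cap
k = []
for parts in j:
    k.append(parts)
cap = nums >= j
record(nums)

k.append(parts)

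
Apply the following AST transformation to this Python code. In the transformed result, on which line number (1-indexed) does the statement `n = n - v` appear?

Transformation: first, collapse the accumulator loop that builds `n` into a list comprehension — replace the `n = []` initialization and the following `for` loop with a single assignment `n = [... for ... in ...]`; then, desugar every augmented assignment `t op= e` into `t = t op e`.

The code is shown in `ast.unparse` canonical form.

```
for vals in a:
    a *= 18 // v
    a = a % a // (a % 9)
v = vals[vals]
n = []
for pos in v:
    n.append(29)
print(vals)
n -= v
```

Transformed code:
for vals in a:
    a = a * (18 // v)
    a = a % a // (a % 9)
v = vals[vals]
n = [29 for pos in v]
print(vals)
n = n - v

7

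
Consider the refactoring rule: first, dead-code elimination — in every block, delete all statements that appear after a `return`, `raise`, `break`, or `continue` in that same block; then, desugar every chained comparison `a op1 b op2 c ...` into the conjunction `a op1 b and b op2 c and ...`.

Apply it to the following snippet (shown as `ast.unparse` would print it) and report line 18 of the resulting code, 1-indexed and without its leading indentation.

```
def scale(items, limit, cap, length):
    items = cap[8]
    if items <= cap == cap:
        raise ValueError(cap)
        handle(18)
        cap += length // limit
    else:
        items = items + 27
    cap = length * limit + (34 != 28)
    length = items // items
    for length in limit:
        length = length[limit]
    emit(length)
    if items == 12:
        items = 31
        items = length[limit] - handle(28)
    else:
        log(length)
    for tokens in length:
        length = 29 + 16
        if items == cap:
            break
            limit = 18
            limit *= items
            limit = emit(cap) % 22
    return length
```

Transformed code:
def scale(items, limit, cap, length):
    items = cap[8]
    if items <= cap and cap == cap:
        raise ValueError(cap)
    else:
        items = items + 27
    cap = length * limit + (34 != 28)
    length = items // items
    for length in limit:
        length = length[limit]
    emit(length)
    if items == 12:
        items = 31
        items = length[limit] - handle(28)
    else:
        log(length)
    for tokens in length:
        length = 29 + 16
        if items == cap:
            break
    return length

length = 29 + 16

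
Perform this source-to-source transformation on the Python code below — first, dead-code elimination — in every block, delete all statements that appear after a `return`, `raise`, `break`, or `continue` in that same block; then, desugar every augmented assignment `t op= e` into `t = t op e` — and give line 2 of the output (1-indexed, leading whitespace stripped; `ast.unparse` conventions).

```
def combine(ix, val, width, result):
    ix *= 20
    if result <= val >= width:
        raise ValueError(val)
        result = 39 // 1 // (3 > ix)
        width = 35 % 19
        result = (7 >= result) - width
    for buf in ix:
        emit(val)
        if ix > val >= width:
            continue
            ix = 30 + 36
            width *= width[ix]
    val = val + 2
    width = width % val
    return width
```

Transformed code:
def combine(ix, val, width, result):
    ix = ix * 20
    if result <= val >= width:
        raise ValueError(val)
    for buf in ix:
        emit(val)
        if ix > val >= width:
            continue
    val = val + 2
    width = width % val
    return width

ix = ix * 20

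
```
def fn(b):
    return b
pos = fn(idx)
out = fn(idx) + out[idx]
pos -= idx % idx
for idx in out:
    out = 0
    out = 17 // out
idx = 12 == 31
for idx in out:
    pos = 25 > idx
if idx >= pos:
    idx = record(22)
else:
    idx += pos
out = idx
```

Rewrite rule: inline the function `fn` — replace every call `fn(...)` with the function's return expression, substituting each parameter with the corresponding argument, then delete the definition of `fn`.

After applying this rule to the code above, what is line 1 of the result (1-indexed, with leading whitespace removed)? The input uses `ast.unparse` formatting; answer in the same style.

pos = idx

Transformed code:
pos = idx
out = idx + out[idx]
pos -= idx % idx
for idx in out:
    out = 0
    out = 17 // out
idx = 12 == 31
for idx in out:
    pos = 25 > idx
if idx >= pos:
    idx = record(22)
else:
    idx += pos
out = idx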